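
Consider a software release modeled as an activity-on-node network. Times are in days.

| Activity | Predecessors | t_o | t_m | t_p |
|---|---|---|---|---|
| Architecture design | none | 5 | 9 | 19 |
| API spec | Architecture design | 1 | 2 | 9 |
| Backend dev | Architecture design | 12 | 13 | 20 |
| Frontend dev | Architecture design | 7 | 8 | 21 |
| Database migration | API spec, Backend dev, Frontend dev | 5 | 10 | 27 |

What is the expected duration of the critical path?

36 days

te_Architecture design = (5 + 4·9 + 19)/6 = 60/6 = 10
te_API spec = (1 + 4·2 + 9)/6 = 18/6 = 3
te_Backend dev = (12 + 4·13 + 20)/6 = 84/6 = 14
te_Frontend dev = (7 + 4·8 + 21)/6 = 60/6 = 10
te_Database migration = (5 + 4·10 + 27)/6 = 72/6 = 12

Forward pass:
ES_Architecture design = 0; EF_Architecture design = 10
ES_API spec = 10; EF_API spec = 10+3 = 13
ES_Backend dev = 10; EF_Backend dev = 10+14 = 24
ES_Frontend dev = 10; EF_Frontend dev = 10+10 = 20
ES_Database migration = max(EF_API spec=13, EF_Backend dev=24, EF_Frontend dev=20) = 24; EF_Database migration = 24+12 = 36
Expected project duration μ = 36 days. Critical path: Architecture design → Backend dev → Database migration.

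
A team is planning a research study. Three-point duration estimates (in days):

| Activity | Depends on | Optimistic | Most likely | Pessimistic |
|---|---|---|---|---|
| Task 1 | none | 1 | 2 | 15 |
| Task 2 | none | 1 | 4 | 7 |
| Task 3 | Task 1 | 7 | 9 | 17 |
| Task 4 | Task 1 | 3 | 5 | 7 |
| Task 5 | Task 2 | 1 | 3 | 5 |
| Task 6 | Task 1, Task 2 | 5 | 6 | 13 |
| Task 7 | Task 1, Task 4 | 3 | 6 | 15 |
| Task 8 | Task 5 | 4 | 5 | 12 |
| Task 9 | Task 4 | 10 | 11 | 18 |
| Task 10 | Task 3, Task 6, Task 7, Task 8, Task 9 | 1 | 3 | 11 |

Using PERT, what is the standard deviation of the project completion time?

3.23 days

te_Task 1 = (1 + 4·2 + 15)/6 = 24/6 = 4; σ²_Task 1 = ((15−1)/6)² = 5.444
te_Task 2 = (1 + 4·4 + 7)/6 = 24/6 = 4; σ²_Task 2 = ((7−1)/6)² = 1.000
te_Task 3 = (7 + 4·9 + 17)/6 = 60/6 = 10; σ²_Task 3 = ((17−7)/6)² = 2.778
te_Task 4 = (3 + 4·5 + 7)/6 = 30/6 = 5; σ²_Task 4 = ((7−3)/6)² = 0.444
te_Task 5 = (1 + 4·3 + 5)/6 = 18/6 = 3; σ²_Task 5 = ((5−1)/6)² = 0.444
te_Task 6 = (5 + 4·6 + 13)/6 = 42/6 = 7; σ²_Task 6 = ((13−5)/6)² = 1.778
te_Task 7 = (3 + 4·6 + 15)/6 = 42/6 = 7; σ²_Task 7 = ((15−3)/6)² = 4.000
te_Task 8 = (4 + 4·5 + 12)/6 = 36/6 = 6; σ²_Task 8 = ((12−4)/6)² = 1.778
te_Task 9 = (10 + 4·11 + 18)/6 = 72/6 = 12; σ²_Task 9 = ((18−10)/6)² = 1.778
te_Task 10 = (1 + 4·3 + 11)/6 = 24/6 = 4; σ²_Task 10 = ((11−1)/6)² = 2.778

Forward pass:
ES_Task 1 = 0; EF_Task 1 = 4
ES_Task 2 = 0; EF_Task 2 = 4
ES_Task 3 = 4; EF_Task 3 = 4+10 = 14
ES_Task 4 = 4; EF_Task 4 = 4+5 = 9
ES_Task 5 = 4; EF_Task 5 = 4+3 = 7
ES_Task 6 = max(EF_Task 1=4, EF_Task 2=4) = 4; EF_Task 6 = 4+7 = 11
ES_Task 7 = max(EF_Task 1=4, EF_Task 4=9) = 9; EF_Task 7 = 9+7 = 16
ES_Task 8 = 7; EF_Task 8 = 7+6 = 13
ES_Task 9 = 9; EF_Task 9 = 9+12 = 21
ES_Task 10 = max(EF_Task 3=14, EF_Task 6=11, EF_Task 7=16, EF_Task 8=13, EF_Task 9=21) = 21; EF_Task 10 = 21+4 = 25
Expected project duration μ = 25 days. Critical path: Task 1 → Task 4 → Task 9 → Task 10.

Variance along critical path = 5.444 + 0.444 + 1.778 + 2.778 = 10.444
σ = √10.444 = 3.232 days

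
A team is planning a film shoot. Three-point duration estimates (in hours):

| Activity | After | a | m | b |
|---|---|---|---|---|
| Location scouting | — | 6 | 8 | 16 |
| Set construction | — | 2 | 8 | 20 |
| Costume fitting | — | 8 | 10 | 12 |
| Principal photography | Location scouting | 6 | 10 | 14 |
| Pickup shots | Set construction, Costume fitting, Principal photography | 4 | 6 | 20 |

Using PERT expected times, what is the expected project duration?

te_Location scouting = (6 + 4·8 + 16)/6 = 54/6 = 9
te_Set construction = (2 + 4·8 + 20)/6 = 54/6 = 9
te_Costume fitting = (8 + 4·10 + 12)/6 = 60/6 = 10
te_Principal photography = (6 + 4·10 + 14)/6 = 60/6 = 10
te_Pickup shots = (4 + 4·6 + 20)/6 = 48/6 = 8

Forward pass:
ES_Location scouting = 0; EF_Location scouting = 9
ES_Set construction = 0; EF_Set construction = 9
ES_Costume fitting = 0; EF_Costume fitting = 10
ES_Principal photography = 9; EF_Principal photography = 9+10 = 19
ES_Pickup shots = max(EF_Set construction=9, EF_Costume fitting=10, EF_Principal photography=19) = 19; EF_Pickup shots = 19+8 = 27
Expected project duration μ = 27 hours. Critical path: Location scouting → Principal photography → Pickup shots.

27 hours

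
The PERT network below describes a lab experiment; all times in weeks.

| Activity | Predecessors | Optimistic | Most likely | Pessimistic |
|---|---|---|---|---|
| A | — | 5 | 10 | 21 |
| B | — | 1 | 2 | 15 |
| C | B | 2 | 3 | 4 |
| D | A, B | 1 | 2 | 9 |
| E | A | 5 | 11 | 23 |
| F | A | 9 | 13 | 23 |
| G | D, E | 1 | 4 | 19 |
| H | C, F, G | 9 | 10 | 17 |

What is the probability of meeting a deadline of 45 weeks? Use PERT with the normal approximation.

te_A = (5 + 4·10 + 21)/6 = 66/6 = 11; σ²_A = ((21−5)/6)² = 7.111
te_B = (1 + 4·2 + 15)/6 = 24/6 = 4; σ²_B = ((15−1)/6)² = 5.444
te_C = (2 + 4·3 + 4)/6 = 18/6 = 3; σ²_C = ((4−2)/6)² = 0.111
te_D = (1 + 4·2 + 9)/6 = 18/6 = 3; σ²_D = ((9−1)/6)² = 1.778
te_E = (5 + 4·11 + 23)/6 = 72/6 = 12; σ²_E = ((23−5)/6)² = 9.000
te_F = (9 + 4·13 + 23)/6 = 84/6 = 14; σ²_F = ((23−9)/6)² = 5.444
te_G = (1 + 4·4 + 19)/6 = 36/6 = 6; σ²_G = ((19−1)/6)² = 9.000
te_H = (9 + 4·10 + 17)/6 = 66/6 = 11; σ²_H = ((17−9)/6)² = 1.778

Forward pass:
ES_A = 0; EF_A = 11
ES_B = 0; EF_B = 4
ES_C = 4; EF_C = 4+3 = 7
ES_D = max(EF_A=11, EF_B=4) = 11; EF_D = 11+3 = 14
ES_E = 11; EF_E = 11+12 = 23
ES_F = 11; EF_F = 11+14 = 25
ES_G = max(EF_D=14, EF_E=23) = 23; EF_G = 23+6 = 29
ES_H = max(EF_C=7, EF_F=25, EF_G=29) = 29; EF_H = 29+11 = 40
Expected project duration μ = 40 weeks. Critical path: A → E → G → H.

Variance along critical path = 7.111 + 9.000 + 9.000 + 1.778 = 26.889; σ = √26.889 = 5.185 weeks.
Z = (45 − 40) / 5.185 = 0.964
P(T ≤ 45) = Φ(0.964) ≈ 0.833

0.833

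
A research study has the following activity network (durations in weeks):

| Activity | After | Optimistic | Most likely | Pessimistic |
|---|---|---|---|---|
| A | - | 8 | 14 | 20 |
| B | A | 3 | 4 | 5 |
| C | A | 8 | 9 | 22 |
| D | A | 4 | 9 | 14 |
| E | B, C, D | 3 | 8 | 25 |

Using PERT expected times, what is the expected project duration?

te_A = (8 + 4·14 + 20)/6 = 84/6 = 14
te_B = (3 + 4·4 + 5)/6 = 24/6 = 4
te_C = (8 + 4·9 + 22)/6 = 66/6 = 11
te_D = (4 + 4·9 + 14)/6 = 54/6 = 9
te_E = (3 + 4·8 + 25)/6 = 60/6 = 10

Forward pass:
ES_A = 0; EF_A = 14
ES_B = 14; EF_B = 14+4 = 18
ES_C = 14; EF_C = 14+11 = 25
ES_D = 14; EF_D = 14+9 = 23
ES_E = max(EF_B=18, EF_C=25, EF_D=23) = 25; EF_E = 25+10 = 35
Expected project duration μ = 35 weeks. Critical path: A → C → E.

35 weeks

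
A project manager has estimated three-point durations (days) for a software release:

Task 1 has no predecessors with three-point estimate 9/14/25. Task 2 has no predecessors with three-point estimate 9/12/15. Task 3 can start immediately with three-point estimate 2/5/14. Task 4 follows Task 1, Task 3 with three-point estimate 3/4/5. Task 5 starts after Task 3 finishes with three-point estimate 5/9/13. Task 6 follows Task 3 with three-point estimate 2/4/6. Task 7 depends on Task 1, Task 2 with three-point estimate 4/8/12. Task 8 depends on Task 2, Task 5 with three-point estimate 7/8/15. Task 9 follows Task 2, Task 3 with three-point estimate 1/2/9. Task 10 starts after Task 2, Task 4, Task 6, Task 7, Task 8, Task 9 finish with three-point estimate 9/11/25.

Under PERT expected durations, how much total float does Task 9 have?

9 days

te_Task 1 = (9 + 4·14 + 25)/6 = 90/6 = 15
te_Task 2 = (9 + 4·12 + 15)/6 = 72/6 = 12
te_Task 3 = (2 + 4·5 + 14)/6 = 36/6 = 6
te_Task 4 = (3 + 4·4 + 5)/6 = 24/6 = 4
te_Task 5 = (5 + 4·9 + 13)/6 = 54/6 = 9
te_Task 6 = (2 + 4·4 + 6)/6 = 24/6 = 4
te_Task 7 = (4 + 4·8 + 12)/6 = 48/6 = 8
te_Task 8 = (7 + 4·8 + 15)/6 = 54/6 = 9
te_Task 9 = (1 + 4·2 + 9)/6 = 18/6 = 3
te_Task 10 = (9 + 4·11 + 25)/6 = 78/6 = 13

Forward pass:
ES_Task 1 = 0; EF_Task 1 = 15
ES_Task 2 = 0; EF_Task 2 = 12
ES_Task 3 = 0; EF_Task 3 = 6
ES_Task 4 = max(EF_Task 1=15, EF_Task 3=6) = 15; EF_Task 4 = 15+4 = 19
ES_Task 5 = 6; EF_Task 5 = 6+9 = 15
ES_Task 6 = 6; EF_Task 6 = 6+4 = 10
ES_Task 7 = max(EF_Task 1=15, EF_Task 2=12) = 15; EF_Task 7 = 15+8 = 23
ES_Task 8 = max(EF_Task 2=12, EF_Task 5=15) = 15; EF_Task 8 = 15+9 = 24
ES_Task 9 = max(EF_Task 2=12, EF_Task 3=6) = 12; EF_Task 9 = 12+3 = 15
ES_Task 10 = max(EF_Task 2=12, EF_Task 4=19, EF_Task 6=10, EF_Task 7=23, EF_Task 8=24, EF_Task 9=15) = 24; EF_Task 10 = 24+13 = 37
Expected project duration μ = 37 days. Critical path: Task 3 → Task 5 → Task 8 → Task 10.

Backward pass:
LF_Task 10 = 37; LS_Task 10 = 37−13 = 24
LF_Task 9 = LS_Task 10 = 24; LS_Task 9 = 24−3 = 21
LF_Task 8 = LS_Task 10 = 24; LS_Task 8 = 24−9 = 15
LF_Task 7 = LS_Task 10 = 24; LS_Task 7 = 24−8 = 16
LF_Task 6 = LS_Task 10 = 24; LS_Task 6 = 24−4 = 20
LF_Task 5 = LS_Task 8 = 15; LS_Task 5 = 15−9 = 6
LF_Task 4 = LS_Task 10 = 24; LS_Task 4 = 24−4 = 20
LF_Task 3 = min(LS_Task 4=20, LS_Task 5=6, LS_Task 6=20, LS_Task 9=21) = 6; LS_Task 3 = 6−6 = 0
LF_Task 2 = min(LS_Task 7=16, LS_Task 8=15, LS_Task 9=21, LS_Task 10=24) = 15; LS_Task 2 = 15−12 = 3
LF_Task 1 = min(LS_Task 4=20, LS_Task 7=16) = 16; LS_Task 1 = 16−15 = 1
Slack_Task 9 = LS_Task 9 − ES_Task 9 = 21 − 12 = 9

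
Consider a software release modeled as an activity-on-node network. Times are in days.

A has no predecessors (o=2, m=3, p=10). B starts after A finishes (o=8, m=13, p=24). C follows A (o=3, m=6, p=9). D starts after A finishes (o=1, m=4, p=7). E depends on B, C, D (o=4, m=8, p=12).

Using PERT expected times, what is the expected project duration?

26 days

te_A = (2 + 4·3 + 10)/6 = 24/6 = 4
te_B = (8 + 4·13 + 24)/6 = 84/6 = 14
te_C = (3 + 4·6 + 9)/6 = 36/6 = 6
te_D = (1 + 4·4 + 7)/6 = 24/6 = 4
te_E = (4 + 4·8 + 12)/6 = 48/6 = 8

Forward pass:
ES_A = 0; EF_A = 4
ES_B = 4; EF_B = 4+14 = 18
ES_C = 4; EF_C = 4+6 = 10
ES_D = 4; EF_D = 4+4 = 8
ES_E = max(EF_B=18, EF_C=10, EF_D=8) = 18; EF_E = 18+8 = 26
Expected project duration μ = 26 days. Critical path: A → B → E.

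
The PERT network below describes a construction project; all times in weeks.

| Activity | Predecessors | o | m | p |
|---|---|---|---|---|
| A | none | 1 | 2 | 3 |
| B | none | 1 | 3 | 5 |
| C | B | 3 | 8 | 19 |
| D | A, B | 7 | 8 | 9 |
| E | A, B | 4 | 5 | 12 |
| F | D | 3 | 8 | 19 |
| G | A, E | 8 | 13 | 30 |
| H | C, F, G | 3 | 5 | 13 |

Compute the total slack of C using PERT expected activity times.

te_A = (1 + 4·2 + 3)/6 = 12/6 = 2
te_B = (1 + 4·3 + 5)/6 = 18/6 = 3
te_C = (3 + 4·8 + 19)/6 = 54/6 = 9
te_D = (7 + 4·8 + 9)/6 = 48/6 = 8
te_E = (4 + 4·5 + 12)/6 = 36/6 = 6
te_F = (3 + 4·8 + 19)/6 = 54/6 = 9
te_G = (8 + 4·13 + 30)/6 = 90/6 = 15
te_H = (3 + 4·5 + 13)/6 = 36/6 = 6

Forward pass:
ES_A = 0; EF_A = 2
ES_B = 0; EF_B = 3
ES_C = 3; EF_C = 3+9 = 12
ES_D = max(EF_A=2, EF_B=3) = 3; EF_D = 3+8 = 11
ES_E = max(EF_A=2, EF_B=3) = 3; EF_E = 3+6 = 9
ES_F = 11; EF_F = 11+9 = 20
ES_G = max(EF_A=2, EF_E=9) = 9; EF_G = 9+15 = 24
ES_H = max(EF_C=12, EF_F=20, EF_G=24) = 24; EF_H = 24+6 = 30
Expected project duration μ = 30 weeks. Critical path: B → E → G → H.

Backward pass:
LF_H = 30; LS_H = 30−6 = 24
LF_G = LS_H = 24; LS_G = 24−15 = 9
LF_F = LS_H = 24; LS_F = 24−9 = 15
LF_E = LS_G = 9; LS_E = 9−6 = 3
LF_D = LS_F = 15; LS_D = 15−8 = 7
LF_C = LS_H = 24; LS_C = 24−9 = 15
LF_B = min(LS_C=15, LS_D=7, LS_E=3) = 3; LS_B = 3−3 = 0
LF_A = min(LS_D=7, LS_E=3, LS_G=9) = 3; LS_A = 3−2 = 1
Slack_C = LS_C − ES_C = 15 − 3 = 12

12 weeks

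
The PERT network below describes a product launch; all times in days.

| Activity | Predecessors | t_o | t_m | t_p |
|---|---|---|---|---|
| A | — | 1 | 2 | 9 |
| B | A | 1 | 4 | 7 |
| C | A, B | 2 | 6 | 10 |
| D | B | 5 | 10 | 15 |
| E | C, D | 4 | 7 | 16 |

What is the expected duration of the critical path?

25 days

te_A = (1 + 4·2 + 9)/6 = 18/6 = 3
te_B = (1 + 4·4 + 7)/6 = 24/6 = 4
te_C = (2 + 4·6 + 10)/6 = 36/6 = 6
te_D = (5 + 4·10 + 15)/6 = 60/6 = 10
te_E = (4 + 4·7 + 16)/6 = 48/6 = 8

Forward pass:
ES_A = 0; EF_A = 3
ES_B = 3; EF_B = 3+4 = 7
ES_C = max(EF_A=3, EF_B=7) = 7; EF_C = 7+6 = 13
ES_D = 7; EF_D = 7+10 = 17
ES_E = max(EF_C=13, EF_D=17) = 17; EF_E = 17+8 = 25
Expected project duration μ = 25 days. Critical path: A → B → D → E.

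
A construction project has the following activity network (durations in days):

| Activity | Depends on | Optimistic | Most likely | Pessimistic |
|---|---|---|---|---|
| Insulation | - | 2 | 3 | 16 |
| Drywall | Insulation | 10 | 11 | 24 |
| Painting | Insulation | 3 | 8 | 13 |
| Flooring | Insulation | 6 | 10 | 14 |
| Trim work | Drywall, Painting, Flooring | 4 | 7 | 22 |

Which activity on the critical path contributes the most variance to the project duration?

Trim work

te_Insulation = (2 + 4·3 + 16)/6 = 30/6 = 5; σ²_Insulation = ((16−2)/6)² = 5.444
te_Drywall = (10 + 4·11 + 24)/6 = 78/6 = 13; σ²_Drywall = ((24−10)/6)² = 5.444
te_Painting = (3 + 4·8 + 13)/6 = 48/6 = 8; σ²_Painting = ((13−3)/6)² = 2.778
te_Flooring = (6 + 4·10 + 14)/6 = 60/6 = 10; σ²_Flooring = ((14−6)/6)² = 1.778
te_Trim work = (4 + 4·7 + 22)/6 = 54/6 = 9; σ²_Trim work = ((22−4)/6)² = 9.000

Forward pass:
ES_Insulation = 0; EF_Insulation = 5
ES_Drywall = 5; EF_Drywall = 5+13 = 18
ES_Painting = 5; EF_Painting = 5+8 = 13
ES_Flooring = 5; EF_Flooring = 5+10 = 15
ES_Trim work = max(EF_Drywall=18, EF_Painting=13, EF_Flooring=15) = 18; EF_Trim work = 18+9 = 27
Expected project duration μ = 27 days. Critical path: Insulation → Drywall → Trim work.

Variances on critical path: σ²_Insulation=5.444, σ²_Drywall=5.444, σ²_Trim work=9.000.
Largest is σ²_Trim work = 9.000.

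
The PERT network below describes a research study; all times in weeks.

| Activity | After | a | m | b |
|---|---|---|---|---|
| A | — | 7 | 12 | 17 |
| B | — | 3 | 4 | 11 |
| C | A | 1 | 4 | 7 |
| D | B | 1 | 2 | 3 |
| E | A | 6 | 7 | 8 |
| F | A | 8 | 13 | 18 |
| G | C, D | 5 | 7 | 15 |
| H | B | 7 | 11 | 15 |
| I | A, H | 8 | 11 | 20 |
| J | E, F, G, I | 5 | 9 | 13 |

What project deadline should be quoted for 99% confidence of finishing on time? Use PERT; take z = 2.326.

44.1 weeks

te_A = (7 + 4·12 + 17)/6 = 72/6 = 12; σ²_A = ((17−7)/6)² = 2.778
te_B = (3 + 4·4 + 11)/6 = 30/6 = 5; σ²_B = ((11−3)/6)² = 1.778
te_C = (1 + 4·4 + 7)/6 = 24/6 = 4; σ²_C = ((7−1)/6)² = 1.000
te_D = (1 + 4·2 + 3)/6 = 12/6 = 2; σ²_D = ((3−1)/6)² = 0.111
te_E = (6 + 4·7 + 8)/6 = 42/6 = 7; σ²_E = ((8−6)/6)² = 0.111
te_F = (8 + 4·13 + 18)/6 = 78/6 = 13; σ²_F = ((18−8)/6)² = 2.778
te_G = (5 + 4·7 + 15)/6 = 48/6 = 8; σ²_G = ((15−5)/6)² = 2.778
te_H = (7 + 4·11 + 15)/6 = 66/6 = 11; σ²_H = ((15−7)/6)² = 1.778
te_I = (8 + 4·11 + 20)/6 = 72/6 = 12; σ²_I = ((20−8)/6)² = 4.000
te_J = (5 + 4·9 + 13)/6 = 54/6 = 9; σ²_J = ((13−5)/6)² = 1.778

Forward pass:
ES_A = 0; EF_A = 12
ES_B = 0; EF_B = 5
ES_C = 12; EF_C = 12+4 = 16
ES_D = 5; EF_D = 5+2 = 7
ES_E = 12; EF_E = 12+7 = 19
ES_F = 12; EF_F = 12+13 = 25
ES_G = max(EF_C=16, EF_D=7) = 16; EF_G = 16+8 = 24
ES_H = 5; EF_H = 5+11 = 16
ES_I = max(EF_A=12, EF_H=16) = 16; EF_I = 16+12 = 28
ES_J = max(EF_E=19, EF_F=25, EF_G=24, EF_I=28) = 28; EF_J = 28+9 = 37
Expected project duration μ = 37 weeks. Critical path: B → H → I → J.

Variance along critical path = 1.778 + 1.778 + 4.000 + 1.778 = 9.333; σ = 3.055 weeks.
D = μ + z·σ = 37 + 2.326·3.055 = 44.1 weeks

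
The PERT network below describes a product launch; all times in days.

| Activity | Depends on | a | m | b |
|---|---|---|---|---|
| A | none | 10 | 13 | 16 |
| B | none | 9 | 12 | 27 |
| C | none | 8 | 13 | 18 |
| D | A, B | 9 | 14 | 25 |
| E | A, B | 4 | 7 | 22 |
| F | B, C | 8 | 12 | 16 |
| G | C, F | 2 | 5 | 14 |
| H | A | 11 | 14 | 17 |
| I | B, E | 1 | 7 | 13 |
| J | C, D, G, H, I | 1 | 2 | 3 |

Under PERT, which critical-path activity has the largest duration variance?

te_A = (10 + 4·13 + 16)/6 = 78/6 = 13; σ²_A = ((16−10)/6)² = 1.000
te_B = (9 + 4·12 + 27)/6 = 84/6 = 14; σ²_B = ((27−9)/6)² = 9.000
te_C = (8 + 4·13 + 18)/6 = 78/6 = 13; σ²_C = ((18−8)/6)² = 2.778
te_D = (9 + 4·14 + 25)/6 = 90/6 = 15; σ²_D = ((25−9)/6)² = 7.111
te_E = (4 + 4·7 + 22)/6 = 54/6 = 9; σ²_E = ((22−4)/6)² = 9.000
te_F = (8 + 4·12 + 16)/6 = 72/6 = 12; σ²_F = ((16−8)/6)² = 1.778
te_G = (2 + 4·5 + 14)/6 = 36/6 = 6; σ²_G = ((14−2)/6)² = 4.000
te_H = (11 + 4·14 + 17)/6 = 84/6 = 14; σ²_H = ((17−11)/6)² = 1.000
te_I = (1 + 4·7 + 13)/6 = 42/6 = 7; σ²_I = ((13−1)/6)² = 4.000
te_J = (1 + 4·2 + 3)/6 = 12/6 = 2; σ²_J = ((3−1)/6)² = 0.111

Forward pass:
ES_A = 0; EF_A = 13
ES_B = 0; EF_B = 14
ES_C = 0; EF_C = 13
ES_D = max(EF_A=13, EF_B=14) = 14; EF_D = 14+15 = 29
ES_E = max(EF_A=13, EF_B=14) = 14; EF_E = 14+9 = 23
ES_F = max(EF_B=14, EF_C=13) = 14; EF_F = 14+12 = 26
ES_G = max(EF_C=13, EF_F=26) = 26; EF_G = 26+6 = 32
ES_H = 13; EF_H = 13+14 = 27
ES_I = max(EF_B=14, EF_E=23) = 23; EF_I = 23+7 = 30
ES_J = max(EF_C=13, EF_D=29, EF_G=32, EF_H=27, EF_I=30) = 32; EF_J = 32+2 = 34
Expected project duration μ = 34 days. Critical path: B → F → G → J.

Variances on critical path: σ²_B=9.000, σ²_F=1.778, σ²_G=4.000, σ²_J=0.111.
Largest is σ²_B = 9.000.

B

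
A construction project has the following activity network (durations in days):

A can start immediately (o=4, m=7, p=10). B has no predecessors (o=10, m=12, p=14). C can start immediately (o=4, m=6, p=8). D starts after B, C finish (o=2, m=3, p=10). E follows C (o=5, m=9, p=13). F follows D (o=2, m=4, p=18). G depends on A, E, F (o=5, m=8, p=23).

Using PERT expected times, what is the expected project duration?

te_A = (4 + 4·7 + 10)/6 = 42/6 = 7
te_B = (10 + 4·12 + 14)/6 = 72/6 = 12
te_C = (4 + 4·6 + 8)/6 = 36/6 = 6
te_D = (2 + 4·3 + 10)/6 = 24/6 = 4
te_E = (5 + 4·9 + 13)/6 = 54/6 = 9
te_F = (2 + 4·4 + 18)/6 = 36/6 = 6
te_G = (5 + 4·8 + 23)/6 = 60/6 = 10

Forward pass:
ES_A = 0; EF_A = 7
ES_B = 0; EF_B = 12
ES_C = 0; EF_C = 6
ES_D = max(EF_B=12, EF_C=6) = 12; EF_D = 12+4 = 16
ES_E = 6; EF_E = 6+9 = 15
ES_F = 16; EF_F = 16+6 = 22
ES_G = max(EF_A=7, EF_E=15, EF_F=22) = 22; EF_G = 22+10 = 32
Expected project duration μ = 32 days. Critical path: B → D → F → G.

32 days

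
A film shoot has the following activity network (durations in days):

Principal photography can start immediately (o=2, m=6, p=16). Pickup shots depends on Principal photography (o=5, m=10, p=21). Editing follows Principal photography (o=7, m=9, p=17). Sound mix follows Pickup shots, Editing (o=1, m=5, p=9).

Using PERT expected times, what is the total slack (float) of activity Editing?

te_Principal photography = (2 + 4·6 + 16)/6 = 42/6 = 7
te_Pickup shots = (5 + 4·10 + 21)/6 = 66/6 = 11
te_Editing = (7 + 4·9 + 17)/6 = 60/6 = 10
te_Sound mix = (1 + 4·5 + 9)/6 = 30/6 = 5

Forward pass:
ES_Principal photography = 0; EF_Principal photography = 7
ES_Pickup shots = 7; EF_Pickup shots = 7+11 = 18
ES_Editing = 7; EF_Editing = 7+10 = 17
ES_Sound mix = max(EF_Pickup shots=18, EF_Editing=17) = 18; EF_Sound mix = 18+5 = 23
Expected project duration μ = 23 days. Critical path: Principal photography → Pickup shots → Sound mix.

Backward pass:
LF_Sound mix = 23; LS_Sound mix = 23−5 = 18
LF_Editing = LS_Sound mix = 18; LS_Editing = 18−10 = 8
LF_Pickup shots = LS_Sound mix = 18; LS_Pickup shots = 18−11 = 7
LF_Principal photography = min(LS_Pickup shots=7, LS_Editing=8) = 7; LS_Principal photography = 7−7 = 0
Slack_Editing = LS_Editing − ES_Editing = 8 − 7 = 1

1 days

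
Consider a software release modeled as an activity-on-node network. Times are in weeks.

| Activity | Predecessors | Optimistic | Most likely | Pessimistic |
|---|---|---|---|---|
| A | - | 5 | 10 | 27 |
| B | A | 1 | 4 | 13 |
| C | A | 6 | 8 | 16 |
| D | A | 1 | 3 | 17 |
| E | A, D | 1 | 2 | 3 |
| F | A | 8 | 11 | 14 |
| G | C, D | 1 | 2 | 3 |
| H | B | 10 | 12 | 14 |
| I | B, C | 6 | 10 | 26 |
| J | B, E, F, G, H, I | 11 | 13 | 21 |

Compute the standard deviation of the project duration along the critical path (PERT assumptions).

5.49 weeks

te_A = (5 + 4·10 + 27)/6 = 72/6 = 12; σ²_A = ((27−5)/6)² = 13.444
te_B = (1 + 4·4 + 13)/6 = 30/6 = 5; σ²_B = ((13−1)/6)² = 4.000
te_C = (6 + 4·8 + 16)/6 = 54/6 = 9; σ²_C = ((16−6)/6)² = 2.778
te_D = (1 + 4·3 + 17)/6 = 30/6 = 5; σ²_D = ((17−1)/6)² = 7.111
te_E = (1 + 4·2 + 3)/6 = 12/6 = 2; σ²_E = ((3−1)/6)² = 0.111
te_F = (8 + 4·11 + 14)/6 = 66/6 = 11; σ²_F = ((14−8)/6)² = 1.000
te_G = (1 + 4·2 + 3)/6 = 12/6 = 2; σ²_G = ((3−1)/6)² = 0.111
te_H = (10 + 4·12 + 14)/6 = 72/6 = 12; σ²_H = ((14−10)/6)² = 0.444
te_I = (6 + 4·10 + 26)/6 = 72/6 = 12; σ²_I = ((26−6)/6)² = 11.111
te_J = (11 + 4·13 + 21)/6 = 84/6 = 14; σ²_J = ((21−11)/6)² = 2.778

Forward pass:
ES_A = 0; EF_A = 12
ES_B = 12; EF_B = 12+5 = 17
ES_C = 12; EF_C = 12+9 = 21
ES_D = 12; EF_D = 12+5 = 17
ES_E = max(EF_A=12, EF_D=17) = 17; EF_E = 17+2 = 19
ES_F = 12; EF_F = 12+11 = 23
ES_G = max(EF_C=21, EF_D=17) = 21; EF_G = 21+2 = 23
ES_H = 17; EF_H = 17+12 = 29
ES_I = max(EF_B=17, EF_C=21) = 21; EF_I = 21+12 = 33
ES_J = max(EF_B=17, EF_E=19, EF_F=23, EF_G=23, EF_H=29, EF_I=33) = 33; EF_J = 33+14 = 47
Expected project duration μ = 47 weeks. Critical path: A → C → I → J.

Variance along critical path = 13.444 + 2.778 + 11.111 + 2.778 = 30.111
σ = √30.111 = 5.487 weeks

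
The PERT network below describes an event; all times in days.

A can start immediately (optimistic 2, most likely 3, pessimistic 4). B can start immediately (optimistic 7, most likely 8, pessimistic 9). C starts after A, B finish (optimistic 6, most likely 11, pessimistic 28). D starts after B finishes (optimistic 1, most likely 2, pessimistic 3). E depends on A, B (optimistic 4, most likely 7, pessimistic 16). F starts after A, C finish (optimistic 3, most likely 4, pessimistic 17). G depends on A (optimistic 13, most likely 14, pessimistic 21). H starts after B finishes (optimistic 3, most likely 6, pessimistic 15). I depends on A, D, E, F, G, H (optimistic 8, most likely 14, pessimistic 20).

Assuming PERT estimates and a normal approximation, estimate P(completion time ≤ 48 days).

te_A = (2 + 4·3 + 4)/6 = 18/6 = 3; σ²_A = ((4−2)/6)² = 0.111
te_B = (7 + 4·8 + 9)/6 = 48/6 = 8; σ²_B = ((9−7)/6)² = 0.111
te_C = (6 + 4·11 + 28)/6 = 78/6 = 13; σ²_C = ((28−6)/6)² = 13.444
te_D = (1 + 4·2 + 3)/6 = 12/6 = 2; σ²_D = ((3−1)/6)² = 0.111
te_E = (4 + 4·7 + 16)/6 = 48/6 = 8; σ²_E = ((16−4)/6)² = 4.000
te_F = (3 + 4·4 + 17)/6 = 36/6 = 6; σ²_F = ((17−3)/6)² = 5.444
te_G = (13 + 4·14 + 21)/6 = 90/6 = 15; σ²_G = ((21−13)/6)² = 1.778
te_H = (3 + 4·6 + 15)/6 = 42/6 = 7; σ²_H = ((15−3)/6)² = 4.000
te_I = (8 + 4·14 + 20)/6 = 84/6 = 14; σ²_I = ((20−8)/6)² = 4.000

Forward pass:
ES_A = 0; EF_A = 3
ES_B = 0; EF_B = 8
ES_C = max(EF_A=3, EF_B=8) = 8; EF_C = 8+13 = 21
ES_D = 8; EF_D = 8+2 = 10
ES_E = max(EF_A=3, EF_B=8) = 8; EF_E = 8+8 = 16
ES_F = max(EF_A=3, EF_C=21) = 21; EF_F = 21+6 = 27
ES_G = 3; EF_G = 3+15 = 18
ES_H = 8; EF_H = 8+7 = 15
ES_I = max(EF_A=3, EF_D=10, EF_E=16, EF_F=27, EF_G=18, EF_H=15) = 27; EF_I = 27+14 = 41
Expected project duration μ = 41 days. Critical path: B → C → F → I.

Variance along critical path = 0.111 + 13.444 + 5.444 + 4.000 = 23.000; σ = √23.000 = 4.796 days.
Z = (48 − 41) / 4.796 = 1.460
P(T ≤ 48) = Φ(1.460) ≈ 0.928

0.928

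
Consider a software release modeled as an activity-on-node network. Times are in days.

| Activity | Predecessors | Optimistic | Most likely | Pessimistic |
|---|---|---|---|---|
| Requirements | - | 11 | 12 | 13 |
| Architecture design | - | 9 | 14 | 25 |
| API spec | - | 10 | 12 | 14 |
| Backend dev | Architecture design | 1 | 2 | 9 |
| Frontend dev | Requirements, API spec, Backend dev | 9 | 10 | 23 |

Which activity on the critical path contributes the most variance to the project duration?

te_Requirements = (11 + 4·12 + 13)/6 = 72/6 = 12; σ²_Requirements = ((13−11)/6)² = 0.111
te_Architecture design = (9 + 4·14 + 25)/6 = 90/6 = 15; σ²_Architecture design = ((25−9)/6)² = 7.111
te_API spec = (10 + 4·12 + 14)/6 = 72/6 = 12; σ²_API spec = ((14−10)/6)² = 0.444
te_Backend dev = (1 + 4·2 + 9)/6 = 18/6 = 3; σ²_Backend dev = ((9−1)/6)² = 1.778
te_Frontend dev = (9 + 4·10 + 23)/6 = 72/6 = 12; σ²_Frontend dev = ((23−9)/6)² = 5.444

Forward pass:
ES_Requirements = 0; EF_Requirements = 12
ES_Architecture design = 0; EF_Architecture design = 15
ES_API spec = 0; EF_API spec = 12
ES_Backend dev = 15; EF_Backend dev = 15+3 = 18
ES_Frontend dev = max(EF_Requirements=12, EF_API spec=12, EF_Backend dev=18) = 18; EF_Frontend dev = 18+12 = 30
Expected project duration μ = 30 days. Critical path: Architecture design → Backend dev → Frontend dev.

Variances on critical path: σ²_Architecture design=7.111, σ²_Backend dev=1.778, σ²_Frontend dev=5.444.
Largest is σ²_Architecture design = 7.111.

Architecture design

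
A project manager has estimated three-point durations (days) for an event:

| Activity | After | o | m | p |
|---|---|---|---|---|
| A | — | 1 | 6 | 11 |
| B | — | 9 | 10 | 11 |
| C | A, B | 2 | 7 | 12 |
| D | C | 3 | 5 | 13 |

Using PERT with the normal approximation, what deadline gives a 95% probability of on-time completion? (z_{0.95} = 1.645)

te_A = (1 + 4·6 + 11)/6 = 36/6 = 6; σ²_A = ((11−1)/6)² = 2.778
te_B = (9 + 4·10 + 11)/6 = 60/6 = 10; σ²_B = ((11−9)/6)² = 0.111
te_C = (2 + 4·7 + 12)/6 = 42/6 = 7; σ²_C = ((12−2)/6)² = 2.778
te_D = (3 + 4·5 + 13)/6 = 36/6 = 6; σ²_D = ((13−3)/6)² = 2.778

Forward pass:
ES_A = 0; EF_A = 6
ES_B = 0; EF_B = 10
ES_C = max(EF_A=6, EF_B=10) = 10; EF_C = 10+7 = 17
ES_D = 17; EF_D = 17+6 = 23
Expected project duration μ = 23 days. Critical path: B → C → D.

Variance along critical path = 0.111 + 2.778 + 2.778 = 5.667; σ = 2.380 days.
D = μ + z·σ = 23 + 1.645·2.380 = 26.9 days

26.9 days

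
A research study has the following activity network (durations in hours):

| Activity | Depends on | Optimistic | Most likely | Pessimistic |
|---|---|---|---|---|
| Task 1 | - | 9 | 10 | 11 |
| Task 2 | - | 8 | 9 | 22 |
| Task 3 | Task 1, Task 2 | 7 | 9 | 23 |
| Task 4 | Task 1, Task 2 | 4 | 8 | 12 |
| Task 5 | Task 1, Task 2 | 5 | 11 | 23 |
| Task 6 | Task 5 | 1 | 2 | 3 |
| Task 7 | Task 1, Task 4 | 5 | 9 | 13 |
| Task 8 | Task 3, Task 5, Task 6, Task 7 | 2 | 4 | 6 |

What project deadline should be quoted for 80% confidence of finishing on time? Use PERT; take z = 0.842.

te_Task 1 = (9 + 4·10 + 11)/6 = 60/6 = 10; σ²_Task 1 = ((11−9)/6)² = 0.111
te_Task 2 = (8 + 4·9 + 22)/6 = 66/6 = 11; σ²_Task 2 = ((22−8)/6)² = 5.444
te_Task 3 = (7 + 4·9 + 23)/6 = 66/6 = 11; σ²_Task 3 = ((23−7)/6)² = 7.111
te_Task 4 = (4 + 4·8 + 12)/6 = 48/6 = 8; σ²_Task 4 = ((12−4)/6)² = 1.778
te_Task 5 = (5 + 4·11 + 23)/6 = 72/6 = 12; σ²_Task 5 = ((23−5)/6)² = 9.000
te_Task 6 = (1 + 4·2 + 3)/6 = 12/6 = 2; σ²_Task 6 = ((3−1)/6)² = 0.111
te_Task 7 = (5 + 4·9 + 13)/6 = 54/6 = 9; σ²_Task 7 = ((13−5)/6)² = 1.778
te_Task 8 = (2 + 4·4 + 6)/6 = 24/6 = 4; σ²_Task 8 = ((6−2)/6)² = 0.444

Forward pass:
ES_Task 1 = 0; EF_Task 1 = 10
ES_Task 2 = 0; EF_Task 2 = 11
ES_Task 3 = max(EF_Task 1=10, EF_Task 2=11) = 11; EF_Task 3 = 11+11 = 22
ES_Task 4 = max(EF_Task 1=10, EF_Task 2=11) = 11; EF_Task 4 = 11+8 = 19
ES_Task 5 = max(EF_Task 1=10, EF_Task 2=11) = 11; EF_Task 5 = 11+12 = 23
ES_Task 6 = 23; EF_Task 6 = 23+2 = 25
ES_Task 7 = max(EF_Task 1=10, EF_Task 4=19) = 19; EF_Task 7 = 19+9 = 28
ES_Task 8 = max(EF_Task 3=22, EF_Task 5=23, EF_Task 6=25, EF_Task 7=28) = 28; EF_Task 8 = 28+4 = 32
Expected project duration μ = 32 hours. Critical path: Task 2 → Task 4 → Task 7 → Task 8.

Variance along critical path = 5.444 + 1.778 + 1.778 + 0.444 = 9.444; σ = 3.073 hours.
D = μ + z·σ = 32 + 0.842·3.073 = 34.6 hours

34.6 hours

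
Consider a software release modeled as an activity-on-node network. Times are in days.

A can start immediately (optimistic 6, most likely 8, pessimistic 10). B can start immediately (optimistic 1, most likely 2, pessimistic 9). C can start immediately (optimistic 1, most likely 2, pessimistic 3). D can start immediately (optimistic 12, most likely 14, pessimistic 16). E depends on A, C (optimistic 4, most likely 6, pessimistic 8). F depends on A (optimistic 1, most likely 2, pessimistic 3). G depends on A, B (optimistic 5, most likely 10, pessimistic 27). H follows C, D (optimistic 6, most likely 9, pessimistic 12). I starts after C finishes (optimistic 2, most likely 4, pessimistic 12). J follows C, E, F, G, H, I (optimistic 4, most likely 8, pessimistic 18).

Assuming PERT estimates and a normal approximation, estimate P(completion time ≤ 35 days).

te_A = (6 + 4·8 + 10)/6 = 48/6 = 8; σ²_A = ((10−6)/6)² = 0.444
te_B = (1 + 4·2 + 9)/6 = 18/6 = 3; σ²_B = ((9−1)/6)² = 1.778
te_C = (1 + 4·2 + 3)/6 = 12/6 = 2; σ²_C = ((3−1)/6)² = 0.111
te_D = (12 + 4·14 + 16)/6 = 84/6 = 14; σ²_D = ((16−12)/6)² = 0.444
te_E = (4 + 4·6 + 8)/6 = 36/6 = 6; σ²_E = ((8−4)/6)² = 0.444
te_F = (1 + 4·2 + 3)/6 = 12/6 = 2; σ²_F = ((3−1)/6)² = 0.111
te_G = (5 + 4·10 + 27)/6 = 72/6 = 12; σ²_G = ((27−5)/6)² = 13.444
te_H = (6 + 4·9 + 12)/6 = 54/6 = 9; σ²_H = ((12−6)/6)² = 1.000
te_I = (2 + 4·4 + 12)/6 = 30/6 = 5; σ²_I = ((12−2)/6)² = 2.778
te_J = (4 + 4·8 + 18)/6 = 54/6 = 9; σ²_J = ((18−4)/6)² = 5.444

Forward pass:
ES_A = 0; EF_A = 8
ES_B = 0; EF_B = 3
ES_C = 0; EF_C = 2
ES_D = 0; EF_D = 14
ES_E = max(EF_A=8, EF_C=2) = 8; EF_E = 8+6 = 14
ES_F = 8; EF_F = 8+2 = 10
ES_G = max(EF_A=8, EF_B=3) = 8; EF_G = 8+12 = 20
ES_H = max(EF_C=2, EF_D=14) = 14; EF_H = 14+9 = 23
ES_I = 2; EF_I = 2+5 = 7
ES_J = max(EF_C=2, EF_E=14, EF_F=10, EF_G=20, EF_H=23, EF_I=7) = 23; EF_J = 23+9 = 32
Expected project duration μ = 32 days. Critical path: D → H → J.

Variance along critical path = 0.444 + 1.000 + 5.444 = 6.889; σ = √6.889 = 2.625 days.
Z = (35 − 32) / 2.625 = 1.143
P(T ≤ 35) = Φ(1.143) ≈ 0.873

0.873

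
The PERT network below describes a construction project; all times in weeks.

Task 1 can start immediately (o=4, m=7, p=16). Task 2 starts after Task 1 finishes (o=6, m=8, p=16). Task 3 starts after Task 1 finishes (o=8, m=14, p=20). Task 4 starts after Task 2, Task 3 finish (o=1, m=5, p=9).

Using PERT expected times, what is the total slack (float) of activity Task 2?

te_Task 1 = (4 + 4·7 + 16)/6 = 48/6 = 8
te_Task 2 = (6 + 4·8 + 16)/6 = 54/6 = 9
te_Task 3 = (8 + 4·14 + 20)/6 = 84/6 = 14
te_Task 4 = (1 + 4·5 + 9)/6 = 30/6 = 5

Forward pass:
ES_Task 1 = 0; EF_Task 1 = 8
ES_Task 2 = 8; EF_Task 2 = 8+9 = 17
ES_Task 3 = 8; EF_Task 3 = 8+14 = 22
ES_Task 4 = max(EF_Task 2=17, EF_Task 3=22) = 22; EF_Task 4 = 22+5 = 27
Expected project duration μ = 27 weeks. Critical path: Task 1 → Task 3 → Task 4.

Backward pass:
LF_Task 4 = 27; LS_Task 4 = 27−5 = 22
LF_Task 3 = LS_Task 4 = 22; LS_Task 3 = 22−14 = 8
LF_Task 2 = LS_Task 4 = 22; LS_Task 2 = 22−9 = 13
LF_Task 1 = min(LS_Task 2=13, LS_Task 3=8) = 8; LS_Task 1 = 8−8 = 0
Slack_Task 2 = LS_Task 2 − ES_Task 2 = 13 − 8 = 5

5 weeks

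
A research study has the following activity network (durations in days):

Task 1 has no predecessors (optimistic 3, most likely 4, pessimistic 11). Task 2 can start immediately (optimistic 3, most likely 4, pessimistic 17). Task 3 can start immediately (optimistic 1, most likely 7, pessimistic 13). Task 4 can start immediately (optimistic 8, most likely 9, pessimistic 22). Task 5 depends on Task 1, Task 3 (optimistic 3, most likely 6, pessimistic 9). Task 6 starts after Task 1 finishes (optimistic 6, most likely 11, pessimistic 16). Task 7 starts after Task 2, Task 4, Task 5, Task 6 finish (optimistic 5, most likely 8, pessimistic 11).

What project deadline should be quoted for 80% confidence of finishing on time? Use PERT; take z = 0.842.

26.0 days

te_Task 1 = (3 + 4·4 + 11)/6 = 30/6 = 5; σ²_Task 1 = ((11−3)/6)² = 1.778
te_Task 2 = (3 + 4·4 + 17)/6 = 36/6 = 6; σ²_Task 2 = ((17−3)/6)² = 5.444
te_Task 3 = (1 + 4·7 + 13)/6 = 42/6 = 7; σ²_Task 3 = ((13−1)/6)² = 4.000
te_Task 4 = (8 + 4·9 + 22)/6 = 66/6 = 11; σ²_Task 4 = ((22−8)/6)² = 5.444
te_Task 5 = (3 + 4·6 + 9)/6 = 36/6 = 6; σ²_Task 5 = ((9−3)/6)² = 1.000
te_Task 6 = (6 + 4·11 + 16)/6 = 66/6 = 11; σ²_Task 6 = ((16−6)/6)² = 2.778
te_Task 7 = (5 + 4·8 + 11)/6 = 48/6 = 8; σ²_Task 7 = ((11−5)/6)² = 1.000

Forward pass:
ES_Task 1 = 0; EF_Task 1 = 5
ES_Task 2 = 0; EF_Task 2 = 6
ES_Task 3 = 0; EF_Task 3 = 7
ES_Task 4 = 0; EF_Task 4 = 11
ES_Task 5 = max(EF_Task 1=5, EF_Task 3=7) = 7; EF_Task 5 = 7+6 = 13
ES_Task 6 = 5; EF_Task 6 = 5+11 = 16
ES_Task 7 = max(EF_Task 2=6, EF_Task 4=11, EF_Task 5=13, EF_Task 6=16) = 16; EF_Task 7 = 16+8 = 24
Expected project duration μ = 24 days. Critical path: Task 1 → Task 6 → Task 7.

Variance along critical path = 1.778 + 2.778 + 1.000 = 5.556; σ = 2.357 days.
D = μ + z·σ = 24 + 0.842·2.357 = 26.0 days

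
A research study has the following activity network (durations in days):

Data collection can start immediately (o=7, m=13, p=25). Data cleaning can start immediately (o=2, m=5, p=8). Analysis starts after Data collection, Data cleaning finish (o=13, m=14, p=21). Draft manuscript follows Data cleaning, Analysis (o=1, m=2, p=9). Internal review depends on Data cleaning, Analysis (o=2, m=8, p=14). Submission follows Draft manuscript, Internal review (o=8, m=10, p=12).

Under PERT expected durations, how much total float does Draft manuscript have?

5 days

te_Data collection = (7 + 4·13 + 25)/6 = 84/6 = 14
te_Data cleaning = (2 + 4·5 + 8)/6 = 30/6 = 5
te_Analysis = (13 + 4·14 + 21)/6 = 90/6 = 15
te_Draft manuscript = (1 + 4·2 + 9)/6 = 18/6 = 3
te_Internal review = (2 + 4·8 + 14)/6 = 48/6 = 8
te_Submission = (8 + 4·10 + 12)/6 = 60/6 = 10

Forward pass:
ES_Data collection = 0; EF_Data collection = 14
ES_Data cleaning = 0; EF_Data cleaning = 5
ES_Analysis = max(EF_Data collection=14, EF_Data cleaning=5) = 14; EF_Analysis = 14+15 = 29
ES_Draft manuscript = max(EF_Data cleaning=5, EF_Analysis=29) = 29; EF_Draft manuscript = 29+3 = 32
ES_Internal review = max(EF_Data cleaning=5, EF_Analysis=29) = 29; EF_Internal review = 29+8 = 37
ES_Submission = max(EF_Draft manuscript=32, EF_Internal review=37) = 37; EF_Submission = 37+10 = 47
Expected project duration μ = 47 days. Critical path: Data collection → Analysis → Internal review → Submission.

Backward pass:
LF_Submission = 47; LS_Submission = 47−10 = 37
LF_Internal review = LS_Submission = 37; LS_Internal review = 37−8 = 29
LF_Draft manuscript = LS_Submission = 37; LS_Draft manuscript = 37−3 = 34
LF_Analysis = min(LS_Draft manuscript=34, LS_Internal review=29) = 29; LS_Analysis = 29−15 = 14
LF_Data cleaning = min(LS_Analysis=14, LS_Draft manuscript=34, LS_Internal review=29) = 14; LS_Data cleaning = 14−5 = 9
LF_Data collection = LS_Analysis = 14; LS_Data collection = 14−14 = 0
Slack_Draft manuscript = LS_Draft manuscript − ES_Draft manuscript = 34 − 29 = 5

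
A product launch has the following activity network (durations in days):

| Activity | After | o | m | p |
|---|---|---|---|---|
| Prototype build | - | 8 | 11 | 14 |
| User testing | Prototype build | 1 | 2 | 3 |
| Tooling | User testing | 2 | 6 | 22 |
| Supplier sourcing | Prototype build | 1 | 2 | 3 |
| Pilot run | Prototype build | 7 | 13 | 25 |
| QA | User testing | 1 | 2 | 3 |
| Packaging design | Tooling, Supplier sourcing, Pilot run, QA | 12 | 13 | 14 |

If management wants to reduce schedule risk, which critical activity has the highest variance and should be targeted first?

Pilot run

te_Prototype build = (8 + 4·11 + 14)/6 = 66/6 = 11; σ²_Prototype build = ((14−8)/6)² = 1.000
te_User testing = (1 + 4·2 + 3)/6 = 12/6 = 2; σ²_User testing = ((3−1)/6)² = 0.111
te_Tooling = (2 + 4·6 + 22)/6 = 48/6 = 8; σ²_Tooling = ((22−2)/6)² = 11.111
te_Supplier sourcing = (1 + 4·2 + 3)/6 = 12/6 = 2; σ²_Supplier sourcing = ((3−1)/6)² = 0.111
te_Pilot run = (7 + 4·13 + 25)/6 = 84/6 = 14; σ²_Pilot run = ((25−7)/6)² = 9.000
te_QA = (1 + 4·2 + 3)/6 = 12/6 = 2; σ²_QA = ((3−1)/6)² = 0.111
te_Packaging design = (12 + 4·13 + 14)/6 = 78/6 = 13; σ²_Packaging design = ((14−12)/6)² = 0.111

Forward pass:
ES_Prototype build = 0; EF_Prototype build = 11
ES_User testing = 11; EF_User testing = 11+2 = 13
ES_Tooling = 13; EF_Tooling = 13+8 = 21
ES_Supplier sourcing = 11; EF_Supplier sourcing = 11+2 = 13
ES_Pilot run = 11; EF_Pilot run = 11+14 = 25
ES_QA = 13; EF_QA = 13+2 = 15
ES_Packaging design = max(EF_Tooling=21, EF_Supplier sourcing=13, EF_Pilot run=25, EF_QA=15) = 25; EF_Packaging design = 25+13 = 38
Expected project duration μ = 38 days. Critical path: Prototype build → Pilot run → Packaging design.

Variances on critical path: σ²_Prototype build=1.000, σ²_Pilot run=9.000, σ²_Packaging design=0.111.
Largest is σ²_Pilot run = 9.000.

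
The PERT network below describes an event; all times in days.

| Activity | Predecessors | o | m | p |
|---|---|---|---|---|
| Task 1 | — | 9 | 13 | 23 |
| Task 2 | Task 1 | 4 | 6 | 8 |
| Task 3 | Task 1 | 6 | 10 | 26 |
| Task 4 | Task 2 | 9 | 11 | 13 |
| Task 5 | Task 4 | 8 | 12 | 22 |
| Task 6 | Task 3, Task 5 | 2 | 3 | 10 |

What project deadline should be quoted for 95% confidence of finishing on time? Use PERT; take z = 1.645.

te_Task 1 = (9 + 4·13 + 23)/6 = 84/6 = 14; σ²_Task 1 = ((23−9)/6)² = 5.444
te_Task 2 = (4 + 4·6 + 8)/6 = 36/6 = 6; σ²_Task 2 = ((8−4)/6)² = 0.444
te_Task 3 = (6 + 4·10 + 26)/6 = 72/6 = 12; σ²_Task 3 = ((26−6)/6)² = 11.111
te_Task 4 = (9 + 4·11 + 13)/6 = 66/6 = 11; σ²_Task 4 = ((13−9)/6)² = 0.444
te_Task 5 = (8 + 4·12 + 22)/6 = 78/6 = 13; σ²_Task 5 = ((22−8)/6)² = 5.444
te_Task 6 = (2 + 4·3 + 10)/6 = 24/6 = 4; σ²_Task 6 = ((10−2)/6)² = 1.778

Forward pass:
ES_Task 1 = 0; EF_Task 1 = 14
ES_Task 2 = 14; EF_Task 2 = 14+6 = 20
ES_Task 3 = 14; EF_Task 3 = 14+12 = 26
ES_Task 4 = 20; EF_Task 4 = 20+11 = 31
ES_Task 5 = 31; EF_Task 5 = 31+13 = 44
ES_Task 6 = max(EF_Task 3=26, EF_Task 5=44) = 44; EF_Task 6 = 44+4 = 48
Expected project duration μ = 48 days. Critical path: Task 1 → Task 2 → Task 4 → Task 5 → Task 6.

Variance along critical path = 5.444 + 0.444 + 0.444 + 5.444 + 1.778 = 13.556; σ = 3.682 days.
D = μ + z·σ = 48 + 1.645·3.682 = 54.1 days

54.1 days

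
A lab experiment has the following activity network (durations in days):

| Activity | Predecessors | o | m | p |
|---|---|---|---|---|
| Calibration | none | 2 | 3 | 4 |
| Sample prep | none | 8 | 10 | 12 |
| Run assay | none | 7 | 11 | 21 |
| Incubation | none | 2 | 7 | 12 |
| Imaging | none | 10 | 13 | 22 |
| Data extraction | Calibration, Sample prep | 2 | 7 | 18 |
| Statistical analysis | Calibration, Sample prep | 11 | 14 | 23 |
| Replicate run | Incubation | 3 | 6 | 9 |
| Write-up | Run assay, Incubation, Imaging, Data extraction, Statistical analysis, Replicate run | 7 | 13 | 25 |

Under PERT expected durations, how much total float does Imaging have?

11 days

te_Calibration = (2 + 4·3 + 4)/6 = 18/6 = 3
te_Sample prep = (8 + 4·10 + 12)/6 = 60/6 = 10
te_Run assay = (7 + 4·11 + 21)/6 = 72/6 = 12
te_Incubation = (2 + 4·7 + 12)/6 = 42/6 = 7
te_Imaging = (10 + 4·13 + 22)/6 = 84/6 = 14
te_Data extraction = (2 + 4·7 + 18)/6 = 48/6 = 8
te_Statistical analysis = (11 + 4·14 + 23)/6 = 90/6 = 15
te_Replicate run = (3 + 4·6 + 9)/6 = 36/6 = 6
te_Write-up = (7 + 4·13 + 25)/6 = 84/6 = 14

Forward pass:
ES_Calibration = 0; EF_Calibration = 3
ES_Sample prep = 0; EF_Sample prep = 10
ES_Run assay = 0; EF_Run assay = 12
ES_Incubation = 0; EF_Incubation = 7
ES_Imaging = 0; EF_Imaging = 14
ES_Data extraction = max(EF_Calibration=3, EF_Sample prep=10) = 10; EF_Data extraction = 10+8 = 18
ES_Statistical analysis = max(EF_Calibration=3, EF_Sample prep=10) = 10; EF_Statistical analysis = 10+15 = 25
ES_Replicate run = 7; EF_Replicate run = 7+6 = 13
ES_Write-up = max(EF_Run assay=12, EF_Incubation=7, EF_Imaging=14, EF_Data extraction=18, EF_Statistical analysis=25, EF_Replicate run=13) = 25; EF_Write-up = 25+14 = 39
Expected project duration μ = 39 days. Critical path: Sample prep → Statistical analysis → Write-up.

Backward pass:
LF_Write-up = 39; LS_Write-up = 39−14 = 25
LF_Replicate run = LS_Write-up = 25; LS_Replicate run = 25−6 = 19
LF_Statistical analysis = LS_Write-up = 25; LS_Statistical analysis = 25−15 = 10
LF_Data extraction = LS_Write-up = 25; LS_Data extraction = 25−8 = 17
LF_Imaging = LS_Write-up = 25; LS_Imaging = 25−14 = 11
LF_Incubation = min(LS_Replicate run=19, LS_Write-up=25) = 19; LS_Incubation = 19−7 = 12
LF_Run assay = LS_Write-up = 25; LS_Run assay = 25−12 = 13
LF_Sample prep = min(LS_Data extraction=17, LS_Statistical analysis=10) = 10; LS_Sample prep = 10−10 = 0
LF_Calibration = min(LS_Data extraction=17, LS_Statistical analysis=10) = 10; LS_Calibration = 10−3 = 7
Slack_Imaging = LS_Imaging − ES_Imaging = 11 − 0 = 11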